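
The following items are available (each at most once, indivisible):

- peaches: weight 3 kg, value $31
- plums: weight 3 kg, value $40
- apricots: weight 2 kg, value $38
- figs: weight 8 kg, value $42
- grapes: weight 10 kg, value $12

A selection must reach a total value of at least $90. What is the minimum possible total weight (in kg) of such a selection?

8

Subsets with value ≥ 90, sorted by total weight:
- peaches+plums+apricots: weight 8, value 109
- plums+apricots+figs: weight 13, value 120
- peaches+apricots+figs: weight 13, value 111
- peaches+plums+figs: weight 14, value 113
Minimum weight: 8 kg.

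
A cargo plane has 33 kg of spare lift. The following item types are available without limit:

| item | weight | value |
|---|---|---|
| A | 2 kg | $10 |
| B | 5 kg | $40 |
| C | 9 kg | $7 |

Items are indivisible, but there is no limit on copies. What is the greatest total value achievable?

$250

Best value-per-unit is B at 40/5; filling with it alone gives 6×40 = 240.
Optimal mix: 1×A + 6×B → weight 32, value 250.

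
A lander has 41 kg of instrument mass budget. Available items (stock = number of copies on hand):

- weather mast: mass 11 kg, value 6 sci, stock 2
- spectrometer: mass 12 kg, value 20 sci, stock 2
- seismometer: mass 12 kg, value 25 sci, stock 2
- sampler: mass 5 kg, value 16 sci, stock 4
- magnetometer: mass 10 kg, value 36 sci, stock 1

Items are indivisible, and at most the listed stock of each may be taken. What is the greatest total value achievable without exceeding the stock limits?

Best selections within mass 41 and stock limits:
- 1×seismometer + 3×sampler + 1×magnetometer: mass 37, value 109
- 1×weather mast + 4×sampler + 1×magnetometer: mass 41, value 106
Best: 109 sci.

109 sci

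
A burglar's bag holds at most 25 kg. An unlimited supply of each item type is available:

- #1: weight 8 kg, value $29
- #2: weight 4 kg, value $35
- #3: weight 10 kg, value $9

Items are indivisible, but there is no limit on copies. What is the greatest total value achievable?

Best value-per-unit is #2 at 35/4, and filling with it alone uses weight 6×4=24. No mix of the others beats 6×35 = 210.

$210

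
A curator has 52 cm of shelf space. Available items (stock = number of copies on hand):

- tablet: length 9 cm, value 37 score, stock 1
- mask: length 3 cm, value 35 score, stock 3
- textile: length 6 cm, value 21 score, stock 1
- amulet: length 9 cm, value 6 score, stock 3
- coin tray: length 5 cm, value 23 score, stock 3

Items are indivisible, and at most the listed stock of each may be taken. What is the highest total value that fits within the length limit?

Top feasible selections:
- 1×tablet + 3×mask + 1×textile + 1×amulet + 3×coin tray: length 48, value 238
- 1×tablet + 3×mask + 1×textile + 3×coin tray: length 39, value 232
- 1×tablet + 3×mask + 2×amulet + 3×coin tray: length 51, value 223
- 1×tablet + 3×mask + 1×textile + 2×amulet + 2×coin tray: length 52, value 221
Best: 238 score.

238 score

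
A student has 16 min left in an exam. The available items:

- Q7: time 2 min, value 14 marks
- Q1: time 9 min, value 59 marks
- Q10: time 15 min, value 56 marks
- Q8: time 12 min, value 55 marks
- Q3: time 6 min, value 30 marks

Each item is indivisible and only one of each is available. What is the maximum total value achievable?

Check high-value combinations within 16 min:
- Q1+Q3: time 9+6=15, value 59+30=89
- Q7+Q1: time 2+9=11, value 14+59=73
- Q7+Q8: time 2+12=14, value 14+55=69
- Q1: time 9, value 59
- Q10: time 15, value 56
Best: 89 marks.

89 marks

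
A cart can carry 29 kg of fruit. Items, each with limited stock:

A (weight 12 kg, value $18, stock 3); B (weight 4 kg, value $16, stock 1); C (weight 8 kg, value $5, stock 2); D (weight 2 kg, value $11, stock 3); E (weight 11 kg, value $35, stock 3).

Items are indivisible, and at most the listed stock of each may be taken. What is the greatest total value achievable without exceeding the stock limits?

Best selections within weight 29 and stock limits:
- 3×D + 2×E: weight 28, value 103
- 1×B + 1×D + 2×E: weight 28, value 97
Best: $103.

$103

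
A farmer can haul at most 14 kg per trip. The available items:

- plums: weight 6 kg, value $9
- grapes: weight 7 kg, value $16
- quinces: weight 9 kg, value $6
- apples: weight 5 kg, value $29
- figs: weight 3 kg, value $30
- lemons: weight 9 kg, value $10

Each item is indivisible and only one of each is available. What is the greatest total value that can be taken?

Check high-value combinations within 14 kg:
- plums+apples+figs: weight 6+5+3=14, value 9+29+30=68
- apples+figs: weight 5+3=8, value 29+30=59
- grapes+figs: weight 7+3=10, value 16+30=46
- grapes+apples: weight 7+5=12, value 16+29=45
Best: $68.

$68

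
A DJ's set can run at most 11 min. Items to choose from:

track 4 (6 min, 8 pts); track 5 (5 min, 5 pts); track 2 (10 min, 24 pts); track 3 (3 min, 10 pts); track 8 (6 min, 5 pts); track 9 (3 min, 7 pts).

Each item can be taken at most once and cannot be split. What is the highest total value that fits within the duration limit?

24 pts

Check high-value combinations within 11 min:
- track 2: duration 10, value 24
- track 5+track 3+track 9: duration 5+3+3=11, value 5+10+7=22
- track 4+track 3: duration 6+3=9, value 8+10=18
Best: 24 pts.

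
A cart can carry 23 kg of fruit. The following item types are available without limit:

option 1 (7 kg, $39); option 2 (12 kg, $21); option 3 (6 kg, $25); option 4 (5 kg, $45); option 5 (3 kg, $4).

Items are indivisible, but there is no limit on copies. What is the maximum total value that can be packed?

Best value-per-unit is option 4 at 45/5; filling with it alone gives 4×45 = 180.
Optimal mix: 4×option 4 + 1×option 5 → weight 23, value 184.

$184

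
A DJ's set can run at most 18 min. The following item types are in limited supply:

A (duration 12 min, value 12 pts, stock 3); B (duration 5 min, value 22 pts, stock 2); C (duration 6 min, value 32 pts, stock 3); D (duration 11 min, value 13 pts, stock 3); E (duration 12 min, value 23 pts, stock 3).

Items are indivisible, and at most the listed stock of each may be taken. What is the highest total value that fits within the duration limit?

96 pts

Best selections within duration 18 and stock limits:
- 3×C: duration 18, value 96
- 1×B + 2×C: duration 17, value 86
- 2×B + 1×C: duration 16, value 76
- 2×C: duration 12, value 64
Best: 96 pts.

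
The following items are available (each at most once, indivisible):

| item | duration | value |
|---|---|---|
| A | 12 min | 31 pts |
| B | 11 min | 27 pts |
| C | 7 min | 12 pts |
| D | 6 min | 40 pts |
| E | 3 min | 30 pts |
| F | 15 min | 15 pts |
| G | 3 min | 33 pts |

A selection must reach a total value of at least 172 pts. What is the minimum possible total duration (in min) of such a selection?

Subsets with value ≥ 172, sorted by total duration:
- A+B+C+D+E+G: duration 42, value 173
- A+B+D+E+F+G: duration 50, value 176
Minimum duration: 42 min.

42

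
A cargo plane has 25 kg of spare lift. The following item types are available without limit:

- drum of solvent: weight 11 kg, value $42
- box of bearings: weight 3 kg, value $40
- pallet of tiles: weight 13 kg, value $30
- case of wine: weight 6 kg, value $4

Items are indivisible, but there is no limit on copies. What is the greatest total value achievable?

$320

Best value-per-unit is box of bearings at 40/3, and filling with it alone uses weight 8×3=24. No mix of the others beats 8×40 = 320.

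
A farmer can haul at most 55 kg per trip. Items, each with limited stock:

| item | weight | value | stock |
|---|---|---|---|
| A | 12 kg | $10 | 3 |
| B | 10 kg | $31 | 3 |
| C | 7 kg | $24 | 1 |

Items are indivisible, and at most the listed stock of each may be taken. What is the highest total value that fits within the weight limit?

Best selections within weight 55 and stock limits:
- 1×A + 3×B + 1×C: weight 49, value 127
- 3×B + 1×C: weight 37, value 117
- 2×A + 3×B: weight 54, value 113
Best: $127.

$127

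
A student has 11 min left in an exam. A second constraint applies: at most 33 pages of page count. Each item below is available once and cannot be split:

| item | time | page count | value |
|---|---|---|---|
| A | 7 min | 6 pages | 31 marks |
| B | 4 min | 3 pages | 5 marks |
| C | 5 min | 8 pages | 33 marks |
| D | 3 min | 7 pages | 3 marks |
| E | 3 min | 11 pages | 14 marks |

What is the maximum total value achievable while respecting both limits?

50 marks

Feasible sets respecting both limits:
- C+D+E: time 11, page count 26, value 50
- C+E: time 8, page count 19, value 47
- A+E: time 10, page count 17, value 45
Best: 50 marks.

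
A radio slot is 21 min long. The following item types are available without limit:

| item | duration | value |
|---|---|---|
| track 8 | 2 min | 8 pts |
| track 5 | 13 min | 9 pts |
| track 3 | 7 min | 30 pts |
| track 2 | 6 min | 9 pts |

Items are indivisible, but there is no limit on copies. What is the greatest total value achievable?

Best value-per-unit is track 3 at 30/7, and filling with it alone uses duration 3×7=21. No mix of the others beats 3×30 = 90.

90 pts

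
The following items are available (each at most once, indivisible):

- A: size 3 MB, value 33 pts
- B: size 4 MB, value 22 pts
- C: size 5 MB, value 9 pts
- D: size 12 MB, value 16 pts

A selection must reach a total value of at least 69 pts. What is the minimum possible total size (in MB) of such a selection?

19

Subsets with value ≥ 69, sorted by total size:
- A+B+D: size 19, value 71
- A+B+C+D: size 24, value 80
Minimum size: 19 MB.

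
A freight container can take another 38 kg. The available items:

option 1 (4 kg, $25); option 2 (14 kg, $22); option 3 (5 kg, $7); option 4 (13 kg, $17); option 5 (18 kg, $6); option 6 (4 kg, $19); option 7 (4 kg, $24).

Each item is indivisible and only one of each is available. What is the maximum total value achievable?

Check high-value combinations within 38 kg:
- option 1+option 2+option 3+option 6+option 7: weight 4+14+5+4+4=31, value 25+22+7+19+24=97
- option 1+option 3+option 4+option 6+option 7: weight 4+5+13+4+4=30, value 25+7+17+19+24=92
- option 1+option 2+option 6+option 7: weight 4+14+4+4=26, value 25+22+19+24=90
- option 1+option 2+option 4+option 7: weight 4+14+13+4=35, value 25+22+17+24=88
Best: $97.

$97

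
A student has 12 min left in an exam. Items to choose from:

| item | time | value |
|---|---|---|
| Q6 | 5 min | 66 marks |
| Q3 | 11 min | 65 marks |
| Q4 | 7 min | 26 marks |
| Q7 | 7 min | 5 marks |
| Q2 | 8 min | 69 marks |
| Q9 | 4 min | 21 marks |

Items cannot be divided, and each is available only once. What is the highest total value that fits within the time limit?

Check high-value combinations within 12 min:
- Q6+Q4: time 5+7=12, value 66+26=92
- Q2+Q9: time 8+4=12, value 69+21=90
- Q6+Q9: time 5+4=9, value 66+21=87
Best: 92 marks.

92 marks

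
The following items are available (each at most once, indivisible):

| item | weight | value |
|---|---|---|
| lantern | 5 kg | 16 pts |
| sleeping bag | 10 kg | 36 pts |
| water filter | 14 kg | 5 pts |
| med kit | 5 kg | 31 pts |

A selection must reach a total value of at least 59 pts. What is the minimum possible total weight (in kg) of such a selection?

15

Subsets with value ≥ 59, sorted by total weight:
- sleeping bag+med kit: weight 15, value 67
- lantern+sleeping bag+med kit: weight 20, value 83
- sleeping bag+water filter+med kit: weight 29, value 72
Minimum weight: 15 kg.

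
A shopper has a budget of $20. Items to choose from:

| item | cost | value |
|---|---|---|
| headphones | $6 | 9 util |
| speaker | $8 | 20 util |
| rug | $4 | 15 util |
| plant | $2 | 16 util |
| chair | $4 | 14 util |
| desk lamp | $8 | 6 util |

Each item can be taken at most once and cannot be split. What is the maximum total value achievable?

65 util

Check high-value combinations within $20:
- speaker+rug+plant+chair: cost 8+4+2+4=18, value 20+15+16+14=65
- headphones+speaker+rug+plant: cost 6+8+4+2=20, value 9+20+15+16=60
- headphones+speaker+plant+chair: cost 6+8+2+4=20, value 9+20+16+14=59
Best: 65 util.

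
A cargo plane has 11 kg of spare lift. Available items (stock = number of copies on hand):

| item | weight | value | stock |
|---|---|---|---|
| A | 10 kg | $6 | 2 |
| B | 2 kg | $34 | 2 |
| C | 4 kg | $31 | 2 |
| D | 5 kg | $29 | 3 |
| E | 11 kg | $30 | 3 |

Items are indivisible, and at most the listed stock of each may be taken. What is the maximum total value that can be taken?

$99

Best selections within weight 11 and stock limits:
- 2×B + 1×C: weight 8, value 99
- 2×B + 1×D: weight 9, value 97
- 1×B + 2×C: weight 10, value 96
Best: $99.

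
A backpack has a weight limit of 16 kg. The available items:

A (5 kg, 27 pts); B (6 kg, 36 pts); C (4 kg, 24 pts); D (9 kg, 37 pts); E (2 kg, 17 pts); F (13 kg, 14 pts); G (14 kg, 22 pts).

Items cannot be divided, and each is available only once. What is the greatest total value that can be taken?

This is a 0/1 knapsack; check combinations near the capacity.
- A+B+C: weight 5+6+4=15, value 27+36+24=87
- A+D+E: weight 5+9+2=16, value 27+37+17=81
- A+B+E: weight 5+6+2=13, value 27+36+17=80
- C+D+E: weight 4+9+2=15, value 24+37+17=78
Best: 87 pts.

87 pts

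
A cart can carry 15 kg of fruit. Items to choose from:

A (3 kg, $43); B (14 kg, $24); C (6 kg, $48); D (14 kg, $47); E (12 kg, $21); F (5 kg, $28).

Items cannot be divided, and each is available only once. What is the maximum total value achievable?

Check high-value combinations within 15 kg:
- A+C+F: weight 3+6+5=14, value 43+48+28=119
- A+C: weight 3+6=9, value 43+48=91
- C+F: weight 6+5=11, value 48+28=76
- A+F: weight 3+5=8, value 43+28=71
- A+E: weight 3+12=15, value 43+21=64
Best: $119.

$119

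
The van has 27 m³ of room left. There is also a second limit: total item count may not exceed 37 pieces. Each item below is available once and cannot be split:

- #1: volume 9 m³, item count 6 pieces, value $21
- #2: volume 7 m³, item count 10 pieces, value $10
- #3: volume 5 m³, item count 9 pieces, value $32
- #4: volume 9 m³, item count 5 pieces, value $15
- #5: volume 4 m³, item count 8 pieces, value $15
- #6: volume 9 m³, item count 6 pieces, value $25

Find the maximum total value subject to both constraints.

Feasible sets respecting both limits:
- #1+#3+#5+#6: volume 27, item count 29, value 93
- #3+#4+#5+#6: volume 27, item count 28, value 87
- #1+#3+#4+#5: volume 27, item count 28, value 83
Best: $93.

$93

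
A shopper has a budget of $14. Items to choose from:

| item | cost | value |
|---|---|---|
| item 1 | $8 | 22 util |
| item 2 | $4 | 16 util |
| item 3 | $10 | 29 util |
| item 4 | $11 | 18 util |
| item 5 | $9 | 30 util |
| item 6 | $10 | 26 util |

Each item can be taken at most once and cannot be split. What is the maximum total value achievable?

Check high-value combinations within $14:
- item 2+item 5: cost 4+9=13, value 16+30=46
- item 2+item 3: cost 4+10=14, value 16+29=45
- item 2+item 6: cost 4+10=14, value 16+26=42
Best: 46 util.

46 util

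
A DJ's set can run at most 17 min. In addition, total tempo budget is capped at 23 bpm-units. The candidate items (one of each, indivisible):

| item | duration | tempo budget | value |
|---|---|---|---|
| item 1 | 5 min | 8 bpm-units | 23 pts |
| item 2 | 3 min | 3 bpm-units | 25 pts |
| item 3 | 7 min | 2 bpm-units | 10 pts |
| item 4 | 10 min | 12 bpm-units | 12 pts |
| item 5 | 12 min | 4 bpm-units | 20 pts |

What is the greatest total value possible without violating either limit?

Feasible sets respecting both limits:
- item 1+item 2+item 3: duration 15, tempo budget 13, value 58
- item 1+item 2: duration 8, tempo budget 11, value 48
- item 2+item 5: duration 15, tempo budget 7, value 45
Best: 58 pts.

58 pts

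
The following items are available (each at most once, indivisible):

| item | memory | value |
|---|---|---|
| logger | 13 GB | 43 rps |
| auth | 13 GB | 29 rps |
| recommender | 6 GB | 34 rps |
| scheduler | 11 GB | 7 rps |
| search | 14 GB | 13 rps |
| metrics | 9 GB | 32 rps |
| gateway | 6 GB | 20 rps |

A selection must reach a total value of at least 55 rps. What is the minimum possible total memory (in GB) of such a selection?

15

Subsets with value ≥ 55, sorted by total memory:
- recommender+metrics: memory 15, value 66
- logger+recommender: memory 19, value 77
- auth+recommender: memory 19, value 63
- logger+gateway: memory 19, value 63
Minimum memory: 15 GB.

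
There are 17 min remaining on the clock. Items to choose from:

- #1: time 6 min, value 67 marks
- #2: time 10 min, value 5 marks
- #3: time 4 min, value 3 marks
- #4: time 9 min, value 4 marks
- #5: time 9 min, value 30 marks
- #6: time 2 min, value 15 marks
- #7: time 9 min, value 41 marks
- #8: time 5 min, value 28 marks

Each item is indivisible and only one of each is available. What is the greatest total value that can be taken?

This is a 0/1 knapsack; check combinations near the capacity.
- #1+#6+#7: time 6+2+9=17, value 67+15+41=123
- #1+#3+#6+#8: time 6+4+2+5=17, value 67+3+15+28=113
- #1+#5+#6: time 6+9+2=17, value 67+30+15=112
Best: 123 marks.

123 marks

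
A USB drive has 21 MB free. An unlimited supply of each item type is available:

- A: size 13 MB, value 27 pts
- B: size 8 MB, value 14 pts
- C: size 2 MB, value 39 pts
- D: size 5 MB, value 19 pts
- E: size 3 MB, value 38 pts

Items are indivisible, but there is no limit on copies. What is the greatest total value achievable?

Best value-per-unit is C at 39/2, and filling with it alone uses size 10×2=20. No mix of the others beats 10×39 = 390.

390 pts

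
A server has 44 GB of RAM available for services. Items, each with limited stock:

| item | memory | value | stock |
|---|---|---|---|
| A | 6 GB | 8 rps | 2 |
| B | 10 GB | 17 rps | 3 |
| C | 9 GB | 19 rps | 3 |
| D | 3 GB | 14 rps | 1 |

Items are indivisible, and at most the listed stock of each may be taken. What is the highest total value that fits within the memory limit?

Top feasible selections:
- 1×B + 3×C + 1×D: memory 40, value 88
- 2×A + 3×C + 1×D: memory 42, value 87
- 2×B + 2×C + 1×D: memory 41, value 86
Best: 88 rps.

88 rps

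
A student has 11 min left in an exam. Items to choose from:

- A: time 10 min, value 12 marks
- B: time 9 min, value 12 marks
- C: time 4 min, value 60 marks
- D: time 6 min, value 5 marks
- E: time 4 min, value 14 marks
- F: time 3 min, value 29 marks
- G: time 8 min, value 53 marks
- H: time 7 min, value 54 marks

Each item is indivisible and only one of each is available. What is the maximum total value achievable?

Check high-value combinations within 11 min:
- C+H: time 4+7=11, value 60+54=114
- C+E+F: time 4+4+3=11, value 60+14+29=103
- C+F: time 4+3=7, value 60+29=89
- F+H: time 3+7=10, value 29+54=83
Best: 114 marks.

114 marks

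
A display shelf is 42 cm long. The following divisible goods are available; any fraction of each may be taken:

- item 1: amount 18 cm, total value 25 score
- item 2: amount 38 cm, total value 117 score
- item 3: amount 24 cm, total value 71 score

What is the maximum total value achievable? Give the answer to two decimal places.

128.83

Take in order of value per unit:
- item 2 (117/38 per unit): all 38 → value 117, running total 117.00
- item 3 (71/24 per unit): 4 of 24 → value 4×71/24 = 11.8333, running total 128.83
Total 128.83.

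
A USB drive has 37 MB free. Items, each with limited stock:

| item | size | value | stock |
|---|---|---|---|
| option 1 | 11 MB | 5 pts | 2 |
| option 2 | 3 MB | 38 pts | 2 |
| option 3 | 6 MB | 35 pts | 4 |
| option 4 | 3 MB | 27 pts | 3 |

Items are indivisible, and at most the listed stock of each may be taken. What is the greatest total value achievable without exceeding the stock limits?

Best selections within size 37 and stock limits:
- 2×option 2 + 4×option 3 + 2×option 4: size 36, value 270
- 2×option 2 + 3×option 3 + 3×option 4: size 33, value 262
- 1×option 2 + 4×option 3 + 3×option 4: size 36, value 259
- 2×option 2 + 4×option 3 + 1×option 4: size 33, value 243
Best: 270 pts.

270 pts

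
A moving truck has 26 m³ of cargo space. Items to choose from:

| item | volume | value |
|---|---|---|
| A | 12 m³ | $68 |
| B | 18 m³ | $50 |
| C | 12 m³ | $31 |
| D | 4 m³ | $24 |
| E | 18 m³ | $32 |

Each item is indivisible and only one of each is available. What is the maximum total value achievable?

$99

Check high-value combinations within 26 m³:
- A+C: volume 12+12=24, value 68+31=99
- A+D: volume 12+4=16, value 68+24=92
- B+D: volume 18+4=22, value 50+24=74
- A: volume 12, value 68
Best: $99.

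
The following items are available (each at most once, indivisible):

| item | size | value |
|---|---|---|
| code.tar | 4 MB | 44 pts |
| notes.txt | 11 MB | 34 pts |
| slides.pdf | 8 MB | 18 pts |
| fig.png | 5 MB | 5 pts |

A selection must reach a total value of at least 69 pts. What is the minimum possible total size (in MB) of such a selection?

Subsets with value ≥ 69, sorted by total size:
- code.tar+notes.txt: size 15, value 78
- code.tar+notes.txt+fig.png: size 20, value 83
- code.tar+notes.txt+slides.pdf: size 23, value 96
- code.tar+notes.txt+slides.pdf+fig.png: size 28, value 101
Minimum size: 15 MB.

15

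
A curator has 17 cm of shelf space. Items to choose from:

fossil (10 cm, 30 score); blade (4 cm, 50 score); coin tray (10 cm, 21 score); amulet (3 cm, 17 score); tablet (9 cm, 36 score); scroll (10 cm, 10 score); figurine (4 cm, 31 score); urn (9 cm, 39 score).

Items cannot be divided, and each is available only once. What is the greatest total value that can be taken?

Check high-value combinations within 17 cm:
- blade+figurine+urn: length 4+4+9=17, value 50+31+39=120
- blade+tablet+figurine: length 4+9+4=17, value 50+36+31=117
- blade+amulet+urn: length 4+3+9=16, value 50+17+39=106
- blade+amulet+tablet: length 4+3+9=16, value 50+17+36=103
Best: 120 score.

120 score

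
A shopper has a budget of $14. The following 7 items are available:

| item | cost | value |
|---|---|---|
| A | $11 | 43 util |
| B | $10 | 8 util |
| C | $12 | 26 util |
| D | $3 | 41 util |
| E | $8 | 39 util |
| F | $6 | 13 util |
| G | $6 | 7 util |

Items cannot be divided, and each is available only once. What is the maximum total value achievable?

Check high-value combinations within $14:
- A+D: cost 11+3=14, value 43+41=84
- D+E: cost 3+8=11, value 41+39=80
- D+F: cost 3+6=9, value 41+13=54
- E+F: cost 8+6=14, value 39+13=52
Best: 84 util.

84 util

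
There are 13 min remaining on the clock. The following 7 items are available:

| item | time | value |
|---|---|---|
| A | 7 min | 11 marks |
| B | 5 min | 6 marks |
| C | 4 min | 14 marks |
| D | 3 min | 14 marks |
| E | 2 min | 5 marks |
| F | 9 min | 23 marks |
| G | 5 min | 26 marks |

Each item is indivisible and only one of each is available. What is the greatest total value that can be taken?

Check high-value combinations within 13 min:
- C+D+G: time 4+3+5=12, value 14+14+26=54
- B+D+G: time 5+3+5=13, value 6+14+26=46
- D+E+G: time 3+2+5=10, value 14+5+26=45
Best: 54 marks.

54 marks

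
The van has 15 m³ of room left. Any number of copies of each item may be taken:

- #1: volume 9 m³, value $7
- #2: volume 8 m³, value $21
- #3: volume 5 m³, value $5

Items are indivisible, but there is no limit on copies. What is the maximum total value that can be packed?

$26

Best value-per-unit is #2 at 21/8; filling with it alone gives 1×21 = 21.
Optimal mix: 1×#2 + 1×#3 → volume 13, value 26.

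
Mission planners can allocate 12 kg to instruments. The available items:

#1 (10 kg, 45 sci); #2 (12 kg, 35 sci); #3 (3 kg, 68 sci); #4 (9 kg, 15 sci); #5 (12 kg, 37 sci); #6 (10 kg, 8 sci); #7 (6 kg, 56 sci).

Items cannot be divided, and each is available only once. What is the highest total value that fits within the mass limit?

124 sci

Check high-value combinations within 12 kg:
- #3+#7: mass 3+6=9, value 68+56=124
- #3+#4: mass 3+9=12, value 68+15=83
- #3: mass 3, value 68
Best: 124 sci.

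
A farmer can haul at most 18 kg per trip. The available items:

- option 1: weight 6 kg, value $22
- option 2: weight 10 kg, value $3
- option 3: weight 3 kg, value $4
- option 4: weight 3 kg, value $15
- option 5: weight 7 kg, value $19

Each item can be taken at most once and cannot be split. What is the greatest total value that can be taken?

This is a 0/1 knapsack; check combinations near the capacity.
- option 1+option 4+option 5: weight 6+3+7=16, value 22+15+19=56
- option 1+option 3+option 5: weight 6+3+7=16, value 22+4+19=45
- option 1+option 3+option 4: weight 6+3+3=12, value 22+4+15=41
Best: $56.

$56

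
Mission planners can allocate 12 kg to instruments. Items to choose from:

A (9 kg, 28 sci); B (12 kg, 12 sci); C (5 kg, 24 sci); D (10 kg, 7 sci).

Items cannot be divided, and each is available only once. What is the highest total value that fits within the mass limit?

28 sci

Check high-value combinations within 12 kg:
- A: mass 9, value 28
- C: mass 5, value 24
- B: mass 12, value 12
- D: mass 10, value 7
Best: 28 sci.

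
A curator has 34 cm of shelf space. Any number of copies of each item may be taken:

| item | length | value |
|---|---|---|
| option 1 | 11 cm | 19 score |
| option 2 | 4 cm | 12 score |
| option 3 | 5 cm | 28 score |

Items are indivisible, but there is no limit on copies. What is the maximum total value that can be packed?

Best value-per-unit is option 3 at 28/5; filling with it alone gives 6×28 = 168.
Optimal mix: 1×option 2 + 6×option 3 → length 34, value 180.

180 score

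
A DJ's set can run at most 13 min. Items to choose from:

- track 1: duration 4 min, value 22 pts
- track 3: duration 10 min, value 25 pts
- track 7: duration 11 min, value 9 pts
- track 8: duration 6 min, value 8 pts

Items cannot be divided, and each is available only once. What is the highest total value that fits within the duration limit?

30 pts

This is a 0/1 knapsack; check combinations near the capacity.
- track 1+track 8: duration 4+6=10, value 22+8=30
- track 3: duration 10, value 25
- track 1: duration 4, value 22
- track 7: duration 11, value 9
- track 8: duration 6, value 8
Best: 30 pts.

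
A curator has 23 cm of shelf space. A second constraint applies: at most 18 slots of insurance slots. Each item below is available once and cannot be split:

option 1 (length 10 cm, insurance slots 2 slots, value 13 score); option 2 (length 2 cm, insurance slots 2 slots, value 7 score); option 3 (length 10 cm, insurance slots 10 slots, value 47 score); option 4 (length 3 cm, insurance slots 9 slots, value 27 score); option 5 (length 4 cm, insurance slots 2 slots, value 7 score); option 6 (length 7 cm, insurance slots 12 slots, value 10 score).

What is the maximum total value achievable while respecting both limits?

Feasible sets respecting both limits:
- option 1+option 2+option 3: length 22, insurance slots 14, value 67
- option 2+option 3+option 5: length 16, insurance slots 14, value 61
- option 1+option 3: length 20, insurance slots 12, value 60
- option 2+option 3: length 12, insurance slots 12, value 54
Best: 67 score.

67 score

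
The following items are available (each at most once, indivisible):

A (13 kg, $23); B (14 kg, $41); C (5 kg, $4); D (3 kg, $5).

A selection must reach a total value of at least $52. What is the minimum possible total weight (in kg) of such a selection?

Subsets with value ≥ 52, sorted by total weight:
- A+B: weight 27, value 64
- A+B+D: weight 30, value 69
- A+B+C: weight 32, value 68
- A+B+C+D: weight 35, value 73
Minimum weight: 27 kg.

27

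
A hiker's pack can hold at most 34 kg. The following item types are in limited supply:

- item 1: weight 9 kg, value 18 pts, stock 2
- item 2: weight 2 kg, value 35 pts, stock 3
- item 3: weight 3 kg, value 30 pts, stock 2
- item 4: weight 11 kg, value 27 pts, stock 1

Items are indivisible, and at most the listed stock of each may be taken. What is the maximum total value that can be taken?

Top feasible selections:
- 1×item 1 + 3×item 2 + 2×item 3 + 1×item 4: weight 32, value 210
- 2×item 1 + 3×item 2 + 2×item 3: weight 30, value 201
Best: 210 pts.

210 pts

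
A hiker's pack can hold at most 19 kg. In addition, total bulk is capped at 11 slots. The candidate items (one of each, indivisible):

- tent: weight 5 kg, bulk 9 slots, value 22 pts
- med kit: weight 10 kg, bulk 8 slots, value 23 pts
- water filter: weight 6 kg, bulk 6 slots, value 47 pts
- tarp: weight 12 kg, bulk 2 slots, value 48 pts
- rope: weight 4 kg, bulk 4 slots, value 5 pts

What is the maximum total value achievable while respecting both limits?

Feasible sets respecting both limits:
- water filter+tarp: weight 18, bulk 8, value 95
- tent+tarp: weight 17, bulk 11, value 70
- tarp+rope: weight 16, bulk 6, value 53
Best: 95 pts.

95 pts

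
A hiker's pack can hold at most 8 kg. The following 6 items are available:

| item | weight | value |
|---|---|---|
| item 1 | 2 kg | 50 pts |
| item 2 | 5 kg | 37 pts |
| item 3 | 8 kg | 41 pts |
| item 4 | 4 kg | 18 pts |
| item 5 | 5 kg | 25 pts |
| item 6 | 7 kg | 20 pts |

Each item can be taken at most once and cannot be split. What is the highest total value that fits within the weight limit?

87 pts

Check high-value combinations within 8 kg:
- item 1+item 2: weight 2+5=7, value 50+37=87
- item 1+item 5: weight 2+5=7, value 50+25=75
- item 1+item 4: weight 2+4=6, value 50+18=68
- item 1: weight 2, value 50
Best: 87 pts.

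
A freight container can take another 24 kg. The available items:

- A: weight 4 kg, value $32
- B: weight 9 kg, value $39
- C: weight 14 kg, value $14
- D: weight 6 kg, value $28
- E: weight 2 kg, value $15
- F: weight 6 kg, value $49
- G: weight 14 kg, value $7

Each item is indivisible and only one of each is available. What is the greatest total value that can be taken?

This is a 0/1 knapsack; check combinations near the capacity.
- A+B+E+F: weight 4+9+2+6=21, value 32+39+15+49=135
- B+D+E+F: weight 9+6+2+6=23, value 39+28+15+49=131
- A+D+E+F: weight 4+6+2+6=18, value 32+28+15+49=124
Best: $135.

$135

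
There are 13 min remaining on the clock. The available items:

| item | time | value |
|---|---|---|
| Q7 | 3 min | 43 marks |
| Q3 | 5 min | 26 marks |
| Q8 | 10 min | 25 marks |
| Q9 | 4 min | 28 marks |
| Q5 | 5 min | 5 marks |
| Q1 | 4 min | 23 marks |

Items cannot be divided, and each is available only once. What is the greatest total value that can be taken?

97 marks

This is a 0/1 knapsack; check combinations near the capacity.
- Q7+Q3+Q9: time 3+5+4=12, value 43+26+28=97
- Q7+Q9+Q1: time 3+4+4=11, value 43+28+23=94
- Q7+Q3+Q1: time 3+5+4=12, value 43+26+23=92
- Q3+Q9+Q1: time 5+4+4=13, value 26+28+23=77
- Q7+Q9+Q5: time 3+4+5=12, value 43+28+5=76
Best: 97 marks.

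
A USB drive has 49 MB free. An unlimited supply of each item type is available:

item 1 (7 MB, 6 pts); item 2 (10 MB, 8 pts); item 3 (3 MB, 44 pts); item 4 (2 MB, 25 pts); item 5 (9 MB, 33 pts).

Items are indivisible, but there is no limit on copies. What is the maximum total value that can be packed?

710 pts

Best value-per-unit is item 3 at 44/3; filling with it alone gives 16×44 = 704.
Optimal mix: 15×item 3 + 2×item 4 → size 49, value 710.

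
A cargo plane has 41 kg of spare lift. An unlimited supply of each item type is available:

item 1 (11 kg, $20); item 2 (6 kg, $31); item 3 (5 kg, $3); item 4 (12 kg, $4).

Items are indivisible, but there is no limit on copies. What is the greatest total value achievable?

Best value-per-unit is item 2 at 31/6; filling with it alone gives 6×31 = 186.
Optimal mix: 6×item 2 + 1×item 3 → weight 41, value 189.

$189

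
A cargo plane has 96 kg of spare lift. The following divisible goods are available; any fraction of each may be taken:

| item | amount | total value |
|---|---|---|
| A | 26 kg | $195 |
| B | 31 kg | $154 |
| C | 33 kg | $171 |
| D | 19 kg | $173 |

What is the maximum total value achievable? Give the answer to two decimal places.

Take in order of value per unit:
- D (173/19 per unit): all 19 → value 173, running total 173.00
- A (195/26 per unit): all 26 → value 195, running total 368.00
- C (171/33 per unit): all 33 → value 171, running total 539.00
- B (154/31 per unit): 18 of 31 → value 18×154/31 = 89.4194, running total 628.42
Total 628.42.

628.42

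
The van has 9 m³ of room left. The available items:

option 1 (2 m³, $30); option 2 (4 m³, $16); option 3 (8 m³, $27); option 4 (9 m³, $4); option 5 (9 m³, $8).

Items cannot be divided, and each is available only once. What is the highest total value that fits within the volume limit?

Check high-value combinations within 9 m³:
- option 1+option 2: volume 2+4=6, value 30+16=46
- option 1: volume 2, value 30
- option 3: volume 8, value 27
- option 2: volume 4, value 16
Best: $46.

$46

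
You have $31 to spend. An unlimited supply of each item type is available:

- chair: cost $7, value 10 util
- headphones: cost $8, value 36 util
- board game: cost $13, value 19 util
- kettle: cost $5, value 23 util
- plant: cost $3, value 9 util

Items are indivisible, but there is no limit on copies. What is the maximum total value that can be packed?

Best value-per-unit is kettle at 23/5; filling with it alone gives 6×23 = 138.
Optimal mix: 2×headphones + 3×kettle → cost 31, value 141.

141 util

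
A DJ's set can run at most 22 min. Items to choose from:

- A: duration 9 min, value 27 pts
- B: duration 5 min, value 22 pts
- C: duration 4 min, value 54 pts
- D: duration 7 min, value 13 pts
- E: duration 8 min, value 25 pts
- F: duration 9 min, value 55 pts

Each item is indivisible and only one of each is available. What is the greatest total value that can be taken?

This is a 0/1 knapsack; check combinations near the capacity.
- A+C+F: duration 9+4+9=22, value 27+54+55=136
- C+E+F: duration 4+8+9=21, value 54+25+55=134
- B+C+F: duration 5+4+9=18, value 22+54+55=131
- C+D+F: duration 4+7+9=20, value 54+13+55=122
- C+F: duration 4+9=13, value 54+55=109
Best: 136 pts.

136 pts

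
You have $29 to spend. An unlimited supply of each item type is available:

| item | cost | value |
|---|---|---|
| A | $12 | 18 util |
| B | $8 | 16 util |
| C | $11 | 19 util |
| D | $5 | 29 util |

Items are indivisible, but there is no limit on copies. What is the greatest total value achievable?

145 util

Best value-per-unit is D at 29/5, and filling with it alone uses cost 5×5=25. No mix of the others beats 5×29 = 145.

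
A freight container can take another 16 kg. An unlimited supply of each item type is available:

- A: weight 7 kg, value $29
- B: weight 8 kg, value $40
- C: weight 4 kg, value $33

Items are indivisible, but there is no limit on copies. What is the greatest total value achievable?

$132

Best value-per-unit is C at 33/4, and filling with it alone uses weight 4×4=16. No mix of the others beats 4×33 = 132.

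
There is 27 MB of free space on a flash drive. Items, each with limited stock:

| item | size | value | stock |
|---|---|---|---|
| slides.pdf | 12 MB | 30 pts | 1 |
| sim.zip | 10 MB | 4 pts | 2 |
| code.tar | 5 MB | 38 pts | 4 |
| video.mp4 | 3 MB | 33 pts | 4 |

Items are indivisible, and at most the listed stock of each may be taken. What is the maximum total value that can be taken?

246 pts

Top feasible selections:
- 3×code.tar + 4×video.mp4: size 27, value 246
- 4×code.tar + 2×video.mp4: size 26, value 218
- 3×code.tar + 3×video.mp4: size 24, value 213
- 2×code.tar + 4×video.mp4: size 22, value 208
Best: 246 pts.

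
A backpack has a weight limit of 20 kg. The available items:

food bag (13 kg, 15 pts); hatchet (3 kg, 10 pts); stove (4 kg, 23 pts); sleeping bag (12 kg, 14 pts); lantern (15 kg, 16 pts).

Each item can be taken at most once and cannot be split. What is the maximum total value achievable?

48 pts

Check high-value combinations within 20 kg:
- food bag+hatchet+stove: weight 13+3+4=20, value 15+10+23=48
- hatchet+stove+sleeping bag: weight 3+4+12=19, value 10+23+14=47
- stove+lantern: weight 4+15=19, value 23+16=39
- food bag+stove: weight 13+4=17, value 15+23=38
Best: 48 pts.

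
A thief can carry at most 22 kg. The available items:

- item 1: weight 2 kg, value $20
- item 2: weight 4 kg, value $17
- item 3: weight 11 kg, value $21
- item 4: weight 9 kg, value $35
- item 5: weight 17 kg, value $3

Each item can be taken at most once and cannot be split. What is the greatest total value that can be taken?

This is a 0/1 knapsack; check combinations near the capacity.
- item 1+item 3+item 4: weight 2+11+9=22, value 20+21+35=76
- item 1+item 2+item 4: weight 2+4+9=15, value 20+17+35=72
- item 1+item 2+item 3: weight 2+4+11=17, value 20+17+21=58
- item 3+item 4: weight 11+9=20, value 21+35=56
- item 1+item 4: weight 2+9=11, value 20+35=55
Best: $76.

$76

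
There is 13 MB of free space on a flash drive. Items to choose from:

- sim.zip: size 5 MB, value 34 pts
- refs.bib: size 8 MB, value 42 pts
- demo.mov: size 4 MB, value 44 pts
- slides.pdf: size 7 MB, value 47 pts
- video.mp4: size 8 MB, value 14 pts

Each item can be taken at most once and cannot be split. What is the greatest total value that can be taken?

Check high-value combinations within 13 MB:
- demo.mov+slides.pdf: size 4+7=11, value 44+47=91
- refs.bib+demo.mov: size 8+4=12, value 42+44=86
- sim.zip+slides.pdf: size 5+7=12, value 34+47=81
- sim.zip+demo.mov: size 5+4=9, value 34+44=78
Best: 91 pts.

91 pts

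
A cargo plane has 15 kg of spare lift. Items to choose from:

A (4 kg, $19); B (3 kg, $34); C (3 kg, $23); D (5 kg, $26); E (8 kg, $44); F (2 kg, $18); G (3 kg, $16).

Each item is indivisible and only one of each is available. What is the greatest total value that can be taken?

$110

Check high-value combinations within 15 kg:
- A+B+C+F+G: weight 4+3+3+2+3=15, value 19+34+23+18+16=110
- A+B+C+D: weight 4+3+3+5=15, value 19+34+23+26=102
- B+C+D+F: weight 3+3+5+2=13, value 34+23+26+18=101
Best: $110.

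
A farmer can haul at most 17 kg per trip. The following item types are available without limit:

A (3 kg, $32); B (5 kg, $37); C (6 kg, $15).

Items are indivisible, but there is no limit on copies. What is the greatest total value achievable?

Best value-per-unit is A at 32/3; filling with it alone gives 5×32 = 160.
Optimal mix: 4×A + 1×B → weight 17, value 165.

$165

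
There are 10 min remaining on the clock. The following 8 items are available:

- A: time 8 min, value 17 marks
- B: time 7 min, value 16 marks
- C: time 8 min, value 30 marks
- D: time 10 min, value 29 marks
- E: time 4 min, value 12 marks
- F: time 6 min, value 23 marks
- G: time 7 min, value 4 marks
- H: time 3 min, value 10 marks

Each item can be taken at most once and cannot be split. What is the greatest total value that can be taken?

This is a 0/1 knapsack; check combinations near the capacity.
- E+F: time 4+6=10, value 12+23=35
- F+H: time 6+3=9, value 23+10=33
- C: time 8, value 30
- D: time 10, value 29
- B+H: time 7+3=10, value 16+10=26
Best: 35 marks.

35 marks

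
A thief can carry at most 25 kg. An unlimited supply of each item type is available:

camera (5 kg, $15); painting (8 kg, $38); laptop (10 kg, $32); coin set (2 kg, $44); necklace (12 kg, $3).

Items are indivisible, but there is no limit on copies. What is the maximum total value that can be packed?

Best value-per-unit is coin set at 44/2, and filling with it alone uses weight 12×2=24. No mix of the others beats 12×44 = 528.

$528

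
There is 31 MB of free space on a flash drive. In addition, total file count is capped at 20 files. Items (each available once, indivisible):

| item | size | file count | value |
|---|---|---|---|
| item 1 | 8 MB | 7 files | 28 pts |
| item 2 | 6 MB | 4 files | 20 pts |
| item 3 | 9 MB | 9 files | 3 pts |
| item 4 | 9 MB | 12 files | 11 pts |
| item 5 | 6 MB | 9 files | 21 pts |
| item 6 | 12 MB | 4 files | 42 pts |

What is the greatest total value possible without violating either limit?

Feasible sets respecting both limits:
- item 1+item 5+item 6: size 26, file count 20, value 91
- item 1+item 2+item 6: size 26, file count 15, value 90
- item 2+item 5+item 6: size 24, file count 17, value 83
- item 1+item 3+item 6: size 29, file count 20, value 73
Best: 91 pts.

91 pts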